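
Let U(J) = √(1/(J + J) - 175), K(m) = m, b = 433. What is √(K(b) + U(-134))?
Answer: √(7774948 + 134*I*√3142367)/134 ≈ 20.811 + 0.31783*I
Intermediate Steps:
U(J) = √(-175 + 1/(2*J)) (U(J) = √(1/(2*J) - 175) = √(-175 + 1/(2*J)))
√(K(b) + U(-134)) = √(433 + √(-700 + 2/(-134))/2) = √(433 + √(-700 + 2*(-1/134))/2) = √(433 + √(-700 - 1/67)/2) = √(433 + √(-46901/67)/2) = √(433 + (I*√3142367/67)/2) = √(433 + I*√3142367/134)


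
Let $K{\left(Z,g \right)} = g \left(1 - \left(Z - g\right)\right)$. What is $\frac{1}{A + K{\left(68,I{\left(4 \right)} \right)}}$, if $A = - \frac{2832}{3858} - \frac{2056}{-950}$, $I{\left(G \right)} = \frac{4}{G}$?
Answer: $- \frac{305425}{19721246} \approx -0.015487$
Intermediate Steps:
$K{\left(Z,g \right)} = g \left(1 + g - Z\right)$
$A = \frac{436804}{305425}$ ($A = \left(-2832\right) \frac{1}{3858} - - \frac{1028}{475} = - \frac{472}{643} + \frac{1028}{475} = \frac{436804}{305425} \approx 1.4302$)
$\frac{1}{A + K{\left(68,I{\left(4 \right)} \right)}} = \frac{1}{\frac{436804}{305425} + \frac{4}{4} \left(1 + \frac{4}{4} - 68\right)} = \frac{1}{\frac{436804}{305425} + 4 \cdot \frac{1}{4} \left(1 + 4 \cdot \frac{1}{4} - 68\right)} = \frac{1}{\frac{436804}{305425} + 1 \left(1 + 1 - 68\right)} = \frac{1}{\frac{436804}{305425} + 1 \left(-66\right)} = \frac{1}{\frac{436804}{305425} - 66} = \frac{1}{- \frac{19721246}{305425}} = - \frac{305425}{19721246}$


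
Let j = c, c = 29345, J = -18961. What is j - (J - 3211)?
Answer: 51517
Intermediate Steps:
j = 29345
j - (J - 3211) = 29345 - (-18961 - 3211) = 29345 - 1*(-22172) = 29345 + 22172 = 51517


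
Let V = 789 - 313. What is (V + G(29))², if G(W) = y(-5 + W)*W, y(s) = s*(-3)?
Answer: 2598544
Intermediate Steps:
y(s) = -3*s
G(W) = W*(15 - 3*W) (G(W) = (-3*(-5 + W))*W = (15 - 3*W)*W = W*(15 - 3*W))
V = 476
(V + G(29))² = (476 + 3*29*(5 - 1*29))² = (476 + 3*29*(5 - 29))² = (476 + 3*29*(-24))² = (476 - 2088)² = (-1612)² = 2598544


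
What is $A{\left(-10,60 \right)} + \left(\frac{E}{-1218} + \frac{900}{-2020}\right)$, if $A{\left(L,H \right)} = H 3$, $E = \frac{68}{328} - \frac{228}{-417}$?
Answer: $\frac{83921019015}{467386388} \approx 179.55$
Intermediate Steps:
$E = \frac{8595}{11398}$ ($E = 68 \cdot \frac{1}{328} - - \frac{76}{139} = \frac{17}{82} + \frac{76}{139} = \frac{8595}{11398} \approx 0.75408$)
$A{\left(L,H \right)} = 3 H$
$A{\left(-10,60 \right)} + \left(\frac{E}{-1218} + \frac{900}{-2020}\right) = 3 \cdot 60 + \left(\frac{8595}{11398 \left(-1218\right)} + \frac{900}{-2020}\right) = 180 + \left(\frac{8595}{11398} \left(- \frac{1}{1218}\right) + 900 \left(- \frac{1}{2020}\right)\right) = 180 - \frac{208530825}{467386388} = \frac{83921019015}{467386388}$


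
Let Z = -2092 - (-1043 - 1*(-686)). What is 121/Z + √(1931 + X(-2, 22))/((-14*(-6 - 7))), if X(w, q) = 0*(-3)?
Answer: -121/1735 + √1931/182 ≈ 0.17171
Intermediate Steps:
Z = -1735 (Z = -2092 - (-1043 + 686) = -2092 - 1*(-357) = -2092 + 357 = -1735)
X(w, q) = 0
121/Z + √(1931 + X(-2, 22))/((-14*(-6 - 7))) = 121/(-1735) + √(1931 + 0)/((-14*(-6 - 7))) = 121*(-1/1735) + √1931/((-14*(-13))) = -121/1735 + √1931/182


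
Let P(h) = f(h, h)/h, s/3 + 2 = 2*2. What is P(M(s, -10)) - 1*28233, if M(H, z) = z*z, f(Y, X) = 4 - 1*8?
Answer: -705826/25 ≈ -28233.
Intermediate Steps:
f(Y, X) = -4 (f(Y, X) = 4 - 8 = -4)
s = 6 (s = -6 + 3*(2*2) = -6 + 3*4 = -6 + 12 = 6)
M(H, z) = z²
P(h) = -4/h
P(M(s, -10)) - 1*28233 = -4/((-10)²) - 1*28233 = -4/100 - 28233 = -4*1/100 - 28233 = -1/25 - 28233 = -705826/25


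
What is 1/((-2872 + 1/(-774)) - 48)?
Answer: -774/2260081 ≈ -0.00034247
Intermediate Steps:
1/((-2872 + 1/(-774)) - 48) = 1/((-2872 - 1/774) - 48) = 1/(-2222929/774 - 48) = 1/(-2260081/774) = -774/2260081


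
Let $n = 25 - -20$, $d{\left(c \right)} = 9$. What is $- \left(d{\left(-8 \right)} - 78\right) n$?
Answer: $3105$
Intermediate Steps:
$n = 45$ ($n = 25 + 20 = 45$)
$- \left(d{\left(-8 \right)} - 78\right) n = - \left(9 - 78\right) 45 = - \left(-69\right) 45 = \left(-1\right) \left(-3105\right) = 3105$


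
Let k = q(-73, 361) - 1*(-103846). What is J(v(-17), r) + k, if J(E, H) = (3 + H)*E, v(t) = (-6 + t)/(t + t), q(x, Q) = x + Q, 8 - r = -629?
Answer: 1777638/17 ≈ 1.0457e+5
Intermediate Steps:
r = 637 (r = 8 - 1*(-629) = 8 + 629 = 637)
q(x, Q) = Q + x
v(t) = (-6 + t)/(2*t) (v(t) = (-6 + t)/((2*t)) = (-6 + t)*(1/(2*t)) = (-6 + t)/(2*t))
J(E, H) = E*(3 + H)
k = 104134 (k = (361 - 73) - 1*(-103846) = 288 + 103846 = 104134)
J(v(-17), r) + k = ((1/2)*(-6 - 17)/(-17))*(3 + 637) + 104134 = ((1/2)*(-1/17)*(-23))*640 + 104134 = (23/34)*640 + 104134 = 7360/17 + 104134 = 1777638/17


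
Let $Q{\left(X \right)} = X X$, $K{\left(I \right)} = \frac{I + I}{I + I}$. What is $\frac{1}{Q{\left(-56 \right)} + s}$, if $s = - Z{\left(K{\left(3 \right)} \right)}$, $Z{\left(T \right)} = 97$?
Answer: $\frac{1}{3039} \approx 0.00032906$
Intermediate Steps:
$K{\left(I \right)} = 1$ ($K{\left(I \right)} = \frac{2 I}{2 I} = 2 I \frac{1}{2 I} = 1$)
$Q{\left(X \right)} = X^{2}$
$s = -97$ ($s = \left(-1\right) 97 = -97$)
$\frac{1}{Q{\left(-56 \right)} + s} = \frac{1}{\left(-56\right)^{2} - 97} = \frac{1}{3136 - 97} = \frac{1}{3039}$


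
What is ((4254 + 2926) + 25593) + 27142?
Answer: 59915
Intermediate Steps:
((4254 + 2926) + 25593) + 27142 = (7180 + 25593) + 27142 = 32773 + 27142 = 59915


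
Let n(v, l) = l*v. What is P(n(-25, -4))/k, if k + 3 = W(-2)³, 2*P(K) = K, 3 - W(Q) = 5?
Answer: -50/11 ≈ -4.5455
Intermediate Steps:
W(Q) = -2 (W(Q) = 3 - 1*5 = 3 - 5 = -2)
P(K) = K/2
k = -11 (k = -3 + (-2)³ = -3 - 8 = -11)
P(n(-25, -4))/k = ((-4*(-25))/2)/(-11) = ((½)*100)*(-1/11) = 50*(-1/11) = -50/11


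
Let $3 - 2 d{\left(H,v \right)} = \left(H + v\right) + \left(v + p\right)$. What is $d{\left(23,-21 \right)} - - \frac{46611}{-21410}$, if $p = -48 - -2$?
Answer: $\frac{681329}{21410} \approx 31.823$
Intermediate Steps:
$p = -46$ ($p = -48 + 2 = -46$)
$d{\left(H,v \right)} = \frac{49}{2} - v - \frac{H}{2}$ ($d{\left(H,v \right)} = \frac{3}{2} - \frac{\left(H + v\right) + \left(v - 46\right)}{2} = \frac{3}{2} - \frac{\left(H + v\right) + \left(-46 + v\right)}{2} = \frac{3}{2} - \frac{-46 + H + 2 v}{2} = \frac{3}{2} - \left(-23 + v + \frac{H}{2}\right) = \frac{49}{2} - v - \frac{H}{2}$)
$d{\left(23,-21 \right)} - - \frac{46611}{-21410} = \left(\frac{49}{2} - -21 - \frac{23}{2}\right) - - \frac{46611}{-21410} = \left(\frac{49}{2} + 21 - \frac{23}{2}\right) - \left(-46611\right) \left(- \frac{1}{21410}\right) = 34 - \frac{46611}{21410} = \frac{681329}{21410}$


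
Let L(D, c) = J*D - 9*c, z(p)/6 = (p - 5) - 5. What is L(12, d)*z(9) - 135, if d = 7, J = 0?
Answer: 243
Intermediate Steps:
z(p) = -60 + 6*p (z(p) = 6*((p - 5) - 5) = 6*((-5 + p) - 5) = 6*(-10 + p) = -60 + 6*p)
L(D, c) = -9*c (L(D, c) = 0*D - 9*c = 0 - 9*c = -9*c)
L(12, d)*z(9) - 135 = (-9*7)*(-60 + 6*9) - 135 = -63*(-60 + 54) - 135 = -63*(-6) - 135 = 378 - 135 = 243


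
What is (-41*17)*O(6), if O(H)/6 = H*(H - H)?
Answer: 0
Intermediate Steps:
O(H) = 0 (O(H) = 6*(H*(H - H)) = 6*(H*0) = 6*0 = 0)
(-41*17)*O(6) = -41*17*0 = -697*0 = 0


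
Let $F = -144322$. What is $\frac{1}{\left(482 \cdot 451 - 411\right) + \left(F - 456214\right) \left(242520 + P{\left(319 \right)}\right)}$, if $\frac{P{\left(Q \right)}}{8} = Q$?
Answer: $- \frac{1}{147174341621} \approx -6.7947 \cdot 10^{-12}$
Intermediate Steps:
$P{\left(Q \right)} = 8 Q$
$\frac{1}{\left(482 \cdot 451 - 411\right) + \left(F - 456214\right) \left(242520 + P{\left(319 \right)}\right)} = \frac{1}{\left(482 \cdot 451 - 411\right) + \left(-144322 - 456214\right) \left(242520 + 8 \cdot 319\right)} = \frac{1}{\left(217382 - 411\right) - 600536 \left(242520 + 2552\right)} = \frac{1}{216971 - 147174558592} = \frac{1}{-147174341621} = - \frac{1}{147174341621}$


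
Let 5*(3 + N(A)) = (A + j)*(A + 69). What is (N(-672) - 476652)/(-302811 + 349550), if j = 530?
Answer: -2297649/233695 ≈ -9.8318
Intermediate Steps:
N(A) = -3 + (69 + A)*(530 + A)/5 (N(A) = -3 + ((A + 530)*(A + 69))/5 = -3 + ((530 + A)*(69 + A))/5 = -3 + ((69 + A)*(530 + A))/5 = -3 + (69 + A)*(530 + A)/5)
(N(-672) - 476652)/(-302811 + 349550) = ((7311 + (1/5)*(-672)**2 + (599/5)*(-672)) - 476652)/(-302811 + 349550) = ((7311 + (1/5)*451584 - 402528/5) - 476652)/46739 = ((7311 + 451584/5 - 402528/5) - 476652)*(1/46739) = (85611/5 - 476652)*(1/46739) = -2297649/5*1/46739 = -2297649/233695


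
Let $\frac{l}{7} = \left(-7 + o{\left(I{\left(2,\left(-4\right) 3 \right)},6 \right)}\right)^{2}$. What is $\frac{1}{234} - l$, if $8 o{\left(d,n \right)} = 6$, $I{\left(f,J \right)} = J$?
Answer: $- \frac{511867}{1872} \approx -273.43$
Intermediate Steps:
$o{\left(d,n \right)} = \frac{3}{4}$ ($o{\left(d,n \right)} = \frac{1}{8} \cdot 6 = \frac{3}{4}$)
$l = \frac{4375}{16}$ ($l = 7 \left(-7 + \frac{3}{4}\right)^{2} = 7 \left(- \frac{25}{4}\right)^{2} = 7 \cdot \frac{625}{16} = \frac{4375}{16} \approx 273.44$)
$\frac{1}{234} - l = \frac{1}{234} - \frac{4375}{16} = - \frac{511867}{1872}$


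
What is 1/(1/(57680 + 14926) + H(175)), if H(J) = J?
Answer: 72606/12706051 ≈ 0.0057143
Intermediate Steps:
1/(1/(57680 + 14926) + H(175)) = 1/(1/(57680 + 14926) + 175) = 1/(1/72606 + 175) = 1/(12706051/72606) = 72606/12706051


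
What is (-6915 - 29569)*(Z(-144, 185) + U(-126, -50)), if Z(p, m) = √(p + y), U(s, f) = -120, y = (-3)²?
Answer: 4378080 - 109452*I*√15 ≈ 4.3781e+6 - 4.2391e+5*I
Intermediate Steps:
y = 9
Z(p, m) = √(9 + p) (Z(p, m) = √(p + 9) = √(9 + p))
(-6915 - 29569)*(Z(-144, 185) + U(-126, -50)) = (-6915 - 29569)*(√(9 - 144) - 120) = -36484*(√(-135) - 120) = -36484*(3*I*√15 - 120) = -36484*(-120 + 3*I*√15) = 4378080 - 109452*I*√15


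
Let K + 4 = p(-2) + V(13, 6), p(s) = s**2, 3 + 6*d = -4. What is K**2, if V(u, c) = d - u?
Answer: 7225/36 ≈ 200.69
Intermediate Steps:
d = -7/6 (d = -1/2 + (1/6)*(-4) = -1/2 - 2/3 = -7/6 ≈ -1.1667)
V(u, c) = -7/6 - u
K = -85/6 (K = -4 + ((-2)**2 + (-7/6 - 1*13)) = -4 + (4 + (-7/6 - 13)) = -4 + (4 - 85/6) = -4 - 61/6 = -85/6 ≈ -14.167)
K**2 = (-85/6)**2 = 7225/36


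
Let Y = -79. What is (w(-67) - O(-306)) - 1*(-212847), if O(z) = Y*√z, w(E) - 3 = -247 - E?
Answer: 212670 + 237*I*√34 ≈ 2.1267e+5 + 1381.9*I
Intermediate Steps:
w(E) = -244 - E (w(E) = 3 + (-247 - E) = -244 - E)
O(z) = -79*√z
(w(-67) - O(-306)) - 1*(-212847) = ((-244 - 1*(-67)) - (-79)*√(-306)) - 1*(-212847) = ((-244 + 67) - (-79)*3*I*√34) + 212847 = (-177 - (-237)*I*√34) + 212847 = (-177 + 237*I*√34) + 212847 = 212670 + 237*I*√34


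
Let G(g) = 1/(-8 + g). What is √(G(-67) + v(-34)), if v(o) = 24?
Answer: √5397/15 ≈ 4.8976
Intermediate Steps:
√(G(-67) + v(-34)) = √(1/(-8 - 67) + 24) = √(1/(-75) + 24) = √(-1/75 + 24) = √(1799/75) = √5397/15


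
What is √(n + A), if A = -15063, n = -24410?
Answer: I*√39473 ≈ 198.68*I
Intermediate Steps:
√(n + A) = √(-24410 - 15063) = √(-39473) = I*√39473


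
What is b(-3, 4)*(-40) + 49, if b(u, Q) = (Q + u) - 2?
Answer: 89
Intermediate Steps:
b(u, Q) = -2 + Q + u
b(-3, 4)*(-40) + 49 = (-2 + 4 - 3)*(-40) + 49 = -1*(-40) + 49 = 40 + 49 = 89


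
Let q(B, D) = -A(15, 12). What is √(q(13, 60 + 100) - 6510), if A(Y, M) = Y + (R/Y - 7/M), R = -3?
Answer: I*√5871795/30 ≈ 80.773*I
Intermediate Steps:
A(Y, M) = Y - 7/M - 3/Y (A(Y, M) = Y + (-3/Y - 7/M) = Y + (-7/M - 3/Y) = Y - 7/M - 3/Y)
q(B, D) = -853/60 (q(B, D) = -(15 - 7/12 - 3/15) = -(15 - 7*1/12 - 3*1/15) = -(15 - 7/12 - ⅕) = -1*853/60 = -853/60)
√(q(13, 60 + 100) - 6510) = √(-853/60 - 6510) = √(-391453/60) = I*√5871795/30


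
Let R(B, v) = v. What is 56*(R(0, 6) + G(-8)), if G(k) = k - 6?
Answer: -448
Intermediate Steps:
G(k) = -6 + k
56*(R(0, 6) + G(-8)) = 56*(6 + (-6 - 8)) = 56*(6 - 14) = 56*(-8) = -448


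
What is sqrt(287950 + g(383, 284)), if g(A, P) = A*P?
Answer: sqrt(396722) ≈ 629.86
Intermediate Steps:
sqrt(287950 + g(383, 284)) = sqrt(287950 + 383*284) = sqrt(287950 + 108772) = sqrt(396722)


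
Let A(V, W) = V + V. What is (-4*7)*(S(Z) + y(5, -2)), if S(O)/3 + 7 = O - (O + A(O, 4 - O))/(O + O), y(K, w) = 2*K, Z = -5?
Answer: 854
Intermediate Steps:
A(V, W) = 2*V
S(O) = -51/2 + 3*O (S(O) = -21 + 3*(O - (O + 2*O)/(O + O)) = -21 + 3*(O - 3*O/(2*O)) = -21 + 3*(O - 3*O*1/(2*O)) = -21 + 3*(O - 1*3/2) = -21 + 3*(O - 3/2) = -21 + 3*(-3/2 + O) = -21 + (-9/2 + 3*O) = -51/2 + 3*O)
(-4*7)*(S(Z) + y(5, -2)) = (-4*7)*((-51/2 + 3*(-5)) + 2*5) = -28*((-51/2 - 15) + 10) = -28*(-81/2 + 10) = -28*(-61/2) = 854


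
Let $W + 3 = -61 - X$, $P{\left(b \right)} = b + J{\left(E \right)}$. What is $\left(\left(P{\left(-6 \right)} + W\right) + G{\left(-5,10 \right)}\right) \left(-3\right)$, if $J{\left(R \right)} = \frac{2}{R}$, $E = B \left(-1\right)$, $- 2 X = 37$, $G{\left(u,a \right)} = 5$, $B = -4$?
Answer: $138$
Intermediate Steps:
$X = - \frac{37}{2}$ ($X = \left(- \frac{1}{2}\right) 37 = - \frac{37}{2} \approx -18.5$)
$E = 4$ ($E = \left(-4\right) \left(-1\right) = 4$)
$P{\left(b \right)} = \frac{1}{2} + b$ ($P{\left(b \right)} = b + \frac{2}{4} = b + 2 \cdot \frac{1}{4} = b + \frac{1}{2} = \frac{1}{2} + b$)
$W = - \frac{91}{2}$ ($W = -3 - \frac{85}{2} = - \frac{91}{2} \approx -45.5$)
$\left(\left(P{\left(-6 \right)} + W\right) + G{\left(-5,10 \right)}\right) \left(-3\right) = \left(\left(\left(\frac{1}{2} - 6\right) - \frac{91}{2}\right) + 5\right) \left(-3\right) = \left(\left(- \frac{11}{2} - \frac{91}{2}\right) + 5\right) \left(-3\right) = \left(-51 + 5\right) \left(-3\right) = \left(-46\right) \left(-3\right) = 138$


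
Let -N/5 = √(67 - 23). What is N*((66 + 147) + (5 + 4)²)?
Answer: -2940*√11 ≈ -9750.9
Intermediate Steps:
N = -10*√11 (N = -5*√(67 - 23) = -10*√11 ≈ -33.166)
N*((66 + 147) + (5 + 4)²) = (-10*√11)*((66 + 147) + (5 + 4)²) = (-10*√11)*(213 + 9²) = (-10*√11)*(213 + 81) = -10*√11*294 = -2940*√11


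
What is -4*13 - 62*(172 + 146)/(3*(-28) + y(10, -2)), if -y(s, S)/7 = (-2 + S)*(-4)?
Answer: 2381/49 ≈ 48.592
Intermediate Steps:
y(s, S) = -56 + 28*S (y(s, S) = -7*(-2 + S)*(-4) = -7*(8 - 4*S) = -56 + 28*S)
-4*13 - 62*(172 + 146)/(3*(-28) + y(10, -2)) = -4*13 - 62*(172 + 146)/(3*(-28) + (-56 + 28*(-2))) = -52 - 19716/(-84 + (-56 - 56)) = -52 - 19716/(-84 - 112) = -52 - 19716/(-196) = -52 - 19716*(-1)/196 = -52 - 62*(-159/98) = -52 + 4929/49 = 2381/49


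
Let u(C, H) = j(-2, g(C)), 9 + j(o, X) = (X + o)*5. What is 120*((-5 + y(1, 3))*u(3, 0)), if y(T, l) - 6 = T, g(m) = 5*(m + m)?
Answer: 31440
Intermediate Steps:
g(m) = 10*m (g(m) = 5*(2*m) = 10*m)
j(o, X) = -9 + 5*X + 5*o (j(o, X) = -9 + (X + o)*5 = -9 + (5*X + 5*o) = -9 + 5*X + 5*o)
u(C, H) = -19 + 50*C (u(C, H) = -9 + 5*(10*C) + 5*(-2) = -9 + 50*C - 10 = -19 + 50*C)
y(T, l) = 6 + T
120*((-5 + y(1, 3))*u(3, 0)) = 120*((-5 + (6 + 1))*(-19 + 50*3)) = 120*((-5 + 7)*(-19 + 150)) = 120*(2*131) = 120*262 = 31440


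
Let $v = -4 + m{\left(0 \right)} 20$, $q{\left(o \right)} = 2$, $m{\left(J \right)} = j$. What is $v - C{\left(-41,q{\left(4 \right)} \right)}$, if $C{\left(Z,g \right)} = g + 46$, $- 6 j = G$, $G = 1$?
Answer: $- \frac{166}{3} \approx -55.333$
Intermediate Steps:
$j = - \frac{1}{6}$ ($j = \left(- \frac{1}{6}\right) 1 = - \frac{1}{6} \approx -0.16667$)
$m{\left(J \right)} = - \frac{1}{6}$
$v = - \frac{22}{3}$ ($v = -4 - \frac{10}{3} = - \frac{22}{3} \approx -7.3333$)
$C{\left(Z,g \right)} = 46 + g$
$v - C{\left(-41,q{\left(4 \right)} \right)} = - \frac{22}{3} - \left(46 + 2\right) = - \frac{22}{3} - 48 = - \frac{166}{3}$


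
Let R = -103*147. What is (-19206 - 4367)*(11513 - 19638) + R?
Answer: 191515484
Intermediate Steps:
R = -15141
(-19206 - 4367)*(11513 - 19638) + R = (-19206 - 4367)*(11513 - 19638) - 15141 = -23573*(-8125) - 15141 = 191530625 - 15141 = 191515484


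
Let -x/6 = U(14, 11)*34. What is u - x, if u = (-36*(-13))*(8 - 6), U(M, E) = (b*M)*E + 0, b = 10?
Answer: 315096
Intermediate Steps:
U(M, E) = 10*E*M (U(M, E) = (10*M)*E + 0 = 10*E*M + 0 = 10*E*M)
x = -314160 (x = -6*10*11*14*34 = -9240*34 = -6*52360 = -314160)
u = 936 (u = 468*2 = 936)
u - x = 936 - 1*(-314160) = 936 + 314160 = 315096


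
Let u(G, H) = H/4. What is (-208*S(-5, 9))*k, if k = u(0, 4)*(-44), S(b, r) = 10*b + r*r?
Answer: 283712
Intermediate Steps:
u(G, H) = H/4 (u(G, H) = H*(1/4) = H/4)
S(b, r) = r**2 + 10*b (S(b, r) = 10*b + r**2 = r**2 + 10*b)
k = -44 (k = ((1/4)*4)*(-44) = 1*(-44) = -44)
(-208*S(-5, 9))*k = -208*(9**2 + 10*(-5))*(-44) = -208*(81 - 50)*(-44) = -208*31*(-44) = -6448*(-44) = 283712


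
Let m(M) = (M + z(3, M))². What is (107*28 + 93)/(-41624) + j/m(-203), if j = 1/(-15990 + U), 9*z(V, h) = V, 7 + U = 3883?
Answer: -192123350355/2588844972032 ≈ -0.074212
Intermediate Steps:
U = 3876 (U = -7 + 3883 = 3876)
z(V, h) = V/9
j = -1/12114 (j = 1/(-15990 + 3876) = 1/(-12114) = -1/12114 ≈ -8.2549e-5)
m(M) = (⅓ + M)² (m(M) = (M + (⅑)*3)² = (M + ⅓)² = (⅓ + M)²)
(107*28 + 93)/(-41624) + j/m(-203) = (107*28 + 93)/(-41624) - 9/(1 + 3*(-203))²/12114 = (2996 + 93)*(-1/41624) - 9/(1 - 609)²/12114 = 3089*(-1/41624) - 1/(12114*((⅑)*(-608)²)) = -3089/41624 - 1/(12114*((⅑)*369664)) = -3089/41624 - 1/(12114*369664/9) = -3089/41624 - 1/12114*9/369664 = -3089/41624 - 1/497567744 = -192123350355/2588844972032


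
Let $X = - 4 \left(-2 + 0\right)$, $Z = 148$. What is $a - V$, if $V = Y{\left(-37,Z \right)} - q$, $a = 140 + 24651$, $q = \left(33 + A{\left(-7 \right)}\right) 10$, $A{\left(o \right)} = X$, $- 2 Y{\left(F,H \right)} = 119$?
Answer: $\frac{50521}{2} \approx 25261.0$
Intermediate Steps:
$X = 8$ ($X = \left(-4\right) \left(-2\right) = 8$)
$Y{\left(F,H \right)} = - \frac{119}{2}$ ($Y{\left(F,H \right)} = \left(- \frac{1}{2}\right) 119 = - \frac{119}{2}$)
$A{\left(o \right)} = 8$
$q = 410$ ($q = \left(33 + 8\right) 10 = 41 \cdot 10 = 410$)
$a = 24791$
$V = - \frac{939}{2}$ ($V = - \frac{119}{2} - 410 = - \frac{939}{2} \approx -469.5$)
$a - V = 24791 - - \frac{939}{2} = 24791 + \frac{939}{2} = \frac{50521}{2}$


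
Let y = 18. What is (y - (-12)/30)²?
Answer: 8464/25 ≈ 338.56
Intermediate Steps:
(y - (-12)/30)² = (18 - (-12)/30)² = (18 - 1*(-⅖))² = (18 + ⅖)² = (92/5)² = 8464/25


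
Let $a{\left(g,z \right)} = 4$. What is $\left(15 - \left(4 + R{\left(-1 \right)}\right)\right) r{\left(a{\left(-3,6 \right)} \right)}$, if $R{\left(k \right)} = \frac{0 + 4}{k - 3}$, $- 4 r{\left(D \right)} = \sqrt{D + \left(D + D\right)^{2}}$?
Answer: $- 6 \sqrt{17} \approx -24.739$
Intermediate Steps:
$r{\left(D \right)} = - \frac{\sqrt{D + 4 D^{2}}}{4}$ ($r{\left(D \right)} = - \frac{\sqrt{D + \left(D + D\right)^{2}}}{4} = - \frac{\sqrt{D + \left(2 D\right)^{2}}}{4} = - \frac{\sqrt{D + 4 D^{2}}}{4}$)
$R{\left(k \right)} = \frac{4}{-3 + k}$
$\left(15 - \left(4 + R{\left(-1 \right)}\right)\right) r{\left(a{\left(-3,6 \right)} \right)} = \left(15 - \left(4 + \frac{4}{-3 - 1}\right)\right) \left(- \frac{\sqrt{4 \left(1 + 4 \cdot 4\right)}}{4}\right) = \left(15 - \left(4 + \frac{4}{-4}\right)\right) \left(- \frac{\sqrt{4 \left(1 + 16\right)}}{4}\right) = \left(15 - \left(4 + 4 \left(- \frac{1}{4}\right)\right)\right) \left(- \frac{\sqrt{4 \cdot 17}}{4}\right) = \left(15 - 3\right) \left(- \frac{\sqrt{68}}{4}\right) = \left(15 + \left(-4 + 1\right)\right) \left(- \frac{2 \sqrt{17}}{4}\right) = \left(15 - 3\right) \left(- \frac{\sqrt{17}}{2}\right) = 12 \left(- \frac{\sqrt{17}}{2}\right) = - 6 \sqrt{17}$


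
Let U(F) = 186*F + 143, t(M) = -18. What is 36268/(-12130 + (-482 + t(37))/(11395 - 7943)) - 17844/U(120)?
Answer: -889872429352/235149759845 ≈ -3.7843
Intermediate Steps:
U(F) = 143 + 186*F
36268/(-12130 + (-482 + t(37))/(11395 - 7943)) - 17844/U(120) = 36268/(-12130 + (-482 - 18)/(11395 - 7943)) - 17844/(143 + 186*120) = 36268/(-12130 - 500/3452) - 17844/(143 + 22320) = 36268/(-12130 - 500*1/3452) - 17844/22463 = 36268/(-12130 - 125/863) - 17844*1/22463 = 36268/(-10468315/863) - 17844/22463 = 36268*(-863/10468315) - 17844/22463 = -31299284/10468315 - 17844/22463 = -889872429352/235149759845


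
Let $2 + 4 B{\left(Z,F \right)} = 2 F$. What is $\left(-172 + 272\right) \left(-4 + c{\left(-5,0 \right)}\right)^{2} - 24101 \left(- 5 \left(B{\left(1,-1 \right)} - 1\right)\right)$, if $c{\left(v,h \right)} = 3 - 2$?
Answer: $-240110$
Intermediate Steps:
$B{\left(Z,F \right)} = - \frac{1}{2} + \frac{F}{2}$ ($B{\left(Z,F \right)} = - \frac{1}{2} + \frac{2 F}{4} = - \frac{1}{2} + \frac{F}{2}$)
$c{\left(v,h \right)} = 1$ ($c{\left(v,h \right)} = 3 - 2 = 1$)
$\left(-172 + 272\right) \left(-4 + c{\left(-5,0 \right)}\right)^{2} - 24101 \left(- 5 \left(B{\left(1,-1 \right)} - 1\right)\right) = \left(-172 + 272\right) \left(-4 + 1\right)^{2} - 24101 \left(- 5 \left(\left(- \frac{1}{2} + \frac{1}{2} \left(-1\right)\right) - 1\right)\right) = 100 \left(-3\right)^{2} - 24101 \left(- 5 \left(\left(- \frac{1}{2} - \frac{1}{2}\right) - 1\right)\right) = 100 \cdot 9 - 24101 \left(- 5 \left(-1 - 1\right)\right) = 900 - 24101 \left(\left(-5\right) \left(-2\right)\right) = 900 - 241010 = -240110$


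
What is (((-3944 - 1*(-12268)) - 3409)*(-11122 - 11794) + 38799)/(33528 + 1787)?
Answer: -16084763/5045 ≈ -3188.3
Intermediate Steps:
(((-3944 - 1*(-12268)) - 3409)*(-11122 - 11794) + 38799)/(33528 + 1787) = (((-3944 + 12268) - 3409)*(-22916) + 38799)/35315 = ((8324 - 3409)*(-22916) + 38799)*(1/35315) = (4915*(-22916) + 38799)*(1/35315) = (-112632140 + 38799)*(1/35315) = -112593341*1/35315 = -16084763/5045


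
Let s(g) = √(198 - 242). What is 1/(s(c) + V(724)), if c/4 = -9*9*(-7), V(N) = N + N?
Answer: 362/524187 - I*√11/1048374 ≈ 0.00069059 - 3.1636e-6*I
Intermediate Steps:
V(N) = 2*N
c = 2268 (c = 4*(-9*9*(-7)) = 4*(-81*(-7)) = 4*567 = 2268)
s(g) = 2*I*√11 (s(g) = √(-44) = 2*I*√11)
1/(s(c) + V(724)) = 1/(2*I*√11 + 2*724) = 1/(2*I*√11 + 1448) = 1/(1448 + 2*I*√11)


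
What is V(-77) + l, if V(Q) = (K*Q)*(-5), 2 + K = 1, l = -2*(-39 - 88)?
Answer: -131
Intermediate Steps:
l = 254 (l = -2*(-127) = 254)
K = -1 (K = -2 + 1 = -1)
V(Q) = 5*Q (V(Q) = -Q*(-5) = 5*Q)
V(-77) + l = 5*(-77) + 254 = -385 + 254 = -131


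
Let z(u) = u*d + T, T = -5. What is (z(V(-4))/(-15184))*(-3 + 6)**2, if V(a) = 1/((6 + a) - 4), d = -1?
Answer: 81/30368 ≈ 0.0026673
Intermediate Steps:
V(a) = 1/(2 + a)
z(u) = -5 - u (z(u) = u*(-1) - 5 = -u - 5 = -5 - u)
(z(V(-4))/(-15184))*(-3 + 6)**2 = ((-5 - 1/(2 - 4))/(-15184))*(-3 + 6)**2 = ((-5 - 1/(-2))*(-1/15184))*3**2 = ((-5 - 1*(-1/2))*(-1/15184))*9 = ((-5 + 1/2)*(-1/15184))*9 = -9/2*(-1/15184)*9 = (9/30368)*9 = 81/30368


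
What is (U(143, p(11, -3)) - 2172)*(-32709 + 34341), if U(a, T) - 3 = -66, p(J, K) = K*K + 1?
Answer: -3647520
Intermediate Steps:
p(J, K) = 1 + K² (p(J, K) = K² + 1 = 1 + K²)
U(a, T) = -63 (U(a, T) = 3 - 66 = -63)
(U(143, p(11, -3)) - 2172)*(-32709 + 34341) = (-63 - 2172)*(-32709 + 34341) = -2235*1632 = -3647520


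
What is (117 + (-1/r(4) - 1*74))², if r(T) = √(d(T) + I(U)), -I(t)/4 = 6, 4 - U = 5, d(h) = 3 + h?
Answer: (731 + I*√17)²/289 ≈ 1848.9 + 20.858*I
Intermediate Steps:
U = -1 (U = 4 - 1*5 = 4 - 5 = -1)
I(t) = -24 (I(t) = -4*6 = -24)
r(T) = √(-21 + T) (r(T) = √((3 + T) - 24) = √(-21 + T))
(117 + (-1/r(4) - 1*74))² = (117 + (-1/(√(-21 + 4)) - 1*74))² = (117 + (-1/(√(-17)) - 74))² = (117 + (-1/(I*√17) - 74))² = (117 + (-(-1)*I*√17/17 - 74))² = (117 + (I*√17/17 - 74))² = (117 + (-74 + I*√17/17))² = (43 + I*√17/17)²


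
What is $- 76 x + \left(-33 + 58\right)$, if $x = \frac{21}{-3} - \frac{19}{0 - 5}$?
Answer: $\frac{1341}{5} \approx 268.2$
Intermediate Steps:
$x = - \frac{16}{5}$ ($x = 21 \left(- \frac{1}{3}\right) - \frac{19}{0 - 5} = -7 - \frac{19}{-5} = -7 - - \frac{19}{5} = -7 + \frac{19}{5} = - \frac{16}{5} \approx -3.2$)
$- 76 x + \left(-33 + 58\right) = \left(-76\right) \left(- \frac{16}{5}\right) + \left(-33 + 58\right) = \frac{1216}{5} + 25 = \frac{1341}{5}$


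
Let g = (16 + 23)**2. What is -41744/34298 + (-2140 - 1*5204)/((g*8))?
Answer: -5276566/2898181 ≈ -1.8206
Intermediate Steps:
g = 1521 (g = 39**2 = 1521)
-41744/34298 + (-2140 - 1*5204)/((g*8)) = -41744/34298 + (-2140 - 1*5204)/((1521*8)) = -41744*1/34298 + (-2140 - 5204)/12168 = -20872/17149 - 7344*1/12168 = -20872/17149 - 102/169 = -5276566/2898181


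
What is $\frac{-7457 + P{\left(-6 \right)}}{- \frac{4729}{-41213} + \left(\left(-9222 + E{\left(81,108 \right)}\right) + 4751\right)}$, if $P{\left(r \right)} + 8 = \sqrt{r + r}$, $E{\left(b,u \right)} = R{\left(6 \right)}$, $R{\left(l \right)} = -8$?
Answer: $\frac{307655045}{184588298} - \frac{41213 i \sqrt{3}}{92294149} \approx 1.6667 - 0.00077343 i$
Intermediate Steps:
$E{\left(b,u \right)} = -8$
$P{\left(r \right)} = -8 + \sqrt{2} \sqrt{r}$ ($P{\left(r \right)} = -8 + \sqrt{r + r} = -8 + \sqrt{2 r} = -8 + \sqrt{2} \sqrt{r}$)
$\frac{-7457 + P{\left(-6 \right)}}{- \frac{4729}{-41213} + \left(\left(-9222 + E{\left(81,108 \right)}\right) + 4751\right)} = \frac{-7457 - \left(8 - \sqrt{2} \sqrt{-6}\right)}{- \frac{4729}{-41213} + \left(\left(-9222 - 8\right) + 4751\right)} = \frac{-7457 - \left(8 - \sqrt{2} i \sqrt{6}\right)}{\left(-4729\right) \left(- \frac{1}{41213}\right) + \left(-9230 + 4751\right)} = \frac{-7457 - \left(8 - 2 i \sqrt{3}\right)}{\frac{4729}{41213} - 4479} = \frac{-7465 + 2 i \sqrt{3}}{- \frac{184588298}{41213}} = \left(-7465 + 2 i \sqrt{3}\right) \left(- \frac{41213}{184588298}\right) = \frac{307655045}{184588298} - \frac{41213 i \sqrt{3}}{92294149}$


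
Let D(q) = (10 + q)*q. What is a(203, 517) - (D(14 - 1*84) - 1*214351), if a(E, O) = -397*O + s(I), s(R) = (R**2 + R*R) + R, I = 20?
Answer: 5722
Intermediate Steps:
s(R) = R + 2*R**2 (s(R) = (R**2 + R**2) + R = 2*R**2 + R = R + 2*R**2)
D(q) = q*(10 + q)
a(E, O) = 820 - 397*O (a(E, O) = -397*O + 20*(1 + 2*20) = -397*O + 20*(1 + 40) = -397*O + 20*41 = -397*O + 820 = 820 - 397*O)
a(203, 517) - (D(14 - 1*84) - 1*214351) = (820 - 397*517) - ((14 - 1*84)*(10 + (14 - 1*84)) - 1*214351) = (820 - 205249) - ((14 - 84)*(10 + (14 - 84)) - 214351) = -204429 - (-70*(10 - 70) - 214351) = -204429 - (-70*(-60) - 214351) = -204429 - (4200 - 214351) = -204429 - 1*(-210151) = -204429 + 210151 = 5722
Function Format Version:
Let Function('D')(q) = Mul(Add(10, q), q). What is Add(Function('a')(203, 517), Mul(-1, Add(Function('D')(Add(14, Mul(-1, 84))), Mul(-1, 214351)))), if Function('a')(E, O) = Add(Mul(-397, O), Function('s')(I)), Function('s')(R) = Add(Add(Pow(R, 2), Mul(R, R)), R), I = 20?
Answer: 5722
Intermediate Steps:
Function('s')(R) = Add(R, Mul(2, Pow(R, 2))) (Function('s')(R) = Add(Add(Pow(R, 2), Pow(R, 2)), R) = Add(Mul(2, Pow(R, 2)), R) = Add(R, Mul(2, Pow(R, 2))))
Function('D')(q) = Mul(q, Add(10, q))
Function('a')(E, O) = Add(820, Mul(-397, O)) (Function('a')(E, O) = Add(Mul(-397, O), Mul(20, Add(1, Mul(2, 20)))) = Add(Mul(-397, O), Mul(20, Add(1, 40))) = Add(Mul(-397, O), Mul(20, 41)) = Add(Mul(-397, O), 820) = Add(820, Mul(-397, O)))
Add(Function('a')(203, 517), Mul(-1, Add(Function('D')(Add(14, Mul(-1, 84))), Mul(-1, 214351)))) = Add(Add(820, Mul(-397, 517)), Mul(-1, Add(Mul(Add(14, Mul(-1, 84)), Add(10, Add(14, Mul(-1, 84)))), Mul(-1, 214351)))) = Add(Add(820, -205249), Mul(-1, Add(Mul(Add(14, -84), Add(10, Add(14, -84))), -214351))) = Add(-204429, Mul(-1, Add(Mul(-70, Add(10, -70)), -214351))) = Add(-204429, Mul(-1, Add(Mul(-70, -60), -214351))) = Add(-204429, Mul(-1, Add(4200, -214351))) = Add(-204429, Mul(-1, -210151)) = Add(-204429, 210151) = 5722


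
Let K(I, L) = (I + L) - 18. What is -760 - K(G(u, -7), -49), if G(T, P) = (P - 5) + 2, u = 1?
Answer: -683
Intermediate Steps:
G(T, P) = -3 + P (G(T, P) = (-5 + P) + 2 = -3 + P)
K(I, L) = -18 + I + L
-760 - K(G(u, -7), -49) = -760 - (-18 + (-3 - 7) - 49) = -760 - (-18 - 10 - 49) = -760 - 1*(-77) = -760 + 77 = -683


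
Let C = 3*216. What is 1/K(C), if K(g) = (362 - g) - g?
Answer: -1/934 ≈ -0.0010707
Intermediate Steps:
C = 648
K(g) = 362 - 2*g
1/K(C) = 1/(362 - 2*648) = 1/(362 - 1296) = 1/(-934) = -1/934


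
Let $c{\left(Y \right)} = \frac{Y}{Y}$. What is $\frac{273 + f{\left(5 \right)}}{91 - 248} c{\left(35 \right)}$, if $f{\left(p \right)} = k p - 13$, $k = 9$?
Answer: $- \frac{305}{157} \approx -1.9427$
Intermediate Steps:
$c{\left(Y \right)} = 1$
$f{\left(p \right)} = -13 + 9 p$ ($f{\left(p \right)} = 9 p - 13 = -13 + 9 p$)
$\frac{273 + f{\left(5 \right)}}{91 - 248} c{\left(35 \right)} = \frac{273 + \left(-13 + 9 \cdot 5\right)}{91 - 248} \cdot 1 = \frac{273 + \left(-13 + 45\right)}{-157} \cdot 1 = \left(273 + 32\right) \left(- \frac{1}{157}\right) 1 = 305 \left(- \frac{1}{157}\right) 1 = \left(- \frac{305}{157}\right) 1 = - \frac{305}{157}$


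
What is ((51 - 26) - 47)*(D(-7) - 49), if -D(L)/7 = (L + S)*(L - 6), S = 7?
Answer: 1078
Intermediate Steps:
D(L) = -7*(-6 + L)*(7 + L) (D(L) = -7*(L + 7)*(L - 6) = -7*(7 + L)*(-6 + L) = -7*(-6 + L)*(7 + L))
((51 - 26) - 47)*(D(-7) - 49) = ((51 - 26) - 47)*((294 - 7*(-7) - 7*(-7)²) - 49) = (25 - 47)*((294 + 49 - 7*49) - 49) = -22*((294 + 49 - 343) - 49) = -22*(0 - 49) = -22*(-49) = 1078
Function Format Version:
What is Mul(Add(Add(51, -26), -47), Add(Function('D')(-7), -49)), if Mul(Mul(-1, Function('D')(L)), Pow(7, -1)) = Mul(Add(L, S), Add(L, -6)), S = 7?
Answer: 1078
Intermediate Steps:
Function('D')(L) = Mul(-7, Add(-6, L), Add(7, L)) (Function('D')(L) = Mul(-7, Mul(Add(L, 7), Add(L, -6))) = Mul(-7, Mul(Add(7, L), Add(-6, L))) = Mul(-7, Mul(Add(-6, L), Add(7, L))) = Mul(-7, Add(-6, L), Add(7, L)))
Mul(Add(Add(51, -26), -47), Add(Function('D')(-7), -49)) = Mul(Add(Add(51, -26), -47), Add(Add(294, Mul(-7, -7), Mul(-7, Pow(-7, 2))), -49)) = Mul(Add(25, -47), Add(Add(294, 49, Mul(-7, 49)), -49)) = Mul(-22, Add(Add(294, 49, -343), -49)) = Mul(-22, Add(0, -49)) = Mul(-22, -49) = 1078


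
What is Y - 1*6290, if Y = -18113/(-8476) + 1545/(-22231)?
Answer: -1184834848557/188429956 ≈ -6287.9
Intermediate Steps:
Y = 389574683/188429956 (Y = -18113*(-1/8476) + 1545*(-1/22231) = 18113/8476 - 1545/22231 = 389574683/188429956 ≈ 2.0675)
Y - 1*6290 = 389574683/188429956 - 1*6290 = 389574683/188429956 - 6290 = -1184834848557/188429956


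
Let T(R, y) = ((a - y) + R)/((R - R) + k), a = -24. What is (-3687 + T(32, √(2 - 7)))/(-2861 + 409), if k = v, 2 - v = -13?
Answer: 55297/36780 + I*√5/36780 ≈ 1.5035 + 6.0796e-5*I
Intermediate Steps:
v = 15 (v = 2 - 1*(-13) = 2 + 13 = 15)
k = 15
T(R, y) = -8/5 - y/15 + R/15 (T(R, y) = ((-24 - y) + R)/((R - R) + 15) = (-24 + R - y)/(0 + 15) = (-24 + R - y)/15 = (-24 + R - y)*(1/15) = -8/5 - y/15 + R/15)
(-3687 + T(32, √(2 - 7)))/(-2861 + 409) = (-3687 + (-8/5 - √(2 - 7)/15 + (1/15)*32))/(-2861 + 409) = (-3687 + (-8/5 - I*√5/15 + 32/15))/(-2452) = (-3687 + (-8/5 - I*√5/15 + 32/15))*(-1/2452) = (-3687 + (8/15 - I*√5/15))*(-1/2452) = (-55297/15 - I*√5/15)*(-1/2452) = 55297/36780 + I*√5/36780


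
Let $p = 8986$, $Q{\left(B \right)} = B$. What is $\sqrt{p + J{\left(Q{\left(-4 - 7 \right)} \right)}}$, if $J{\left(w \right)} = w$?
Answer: $5 \sqrt{359} \approx 94.736$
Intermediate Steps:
$\sqrt{p + J{\left(Q{\left(-4 - 7 \right)} \right)}} = \sqrt{8986 - 11} = \sqrt{8975} = 5 \sqrt{359}$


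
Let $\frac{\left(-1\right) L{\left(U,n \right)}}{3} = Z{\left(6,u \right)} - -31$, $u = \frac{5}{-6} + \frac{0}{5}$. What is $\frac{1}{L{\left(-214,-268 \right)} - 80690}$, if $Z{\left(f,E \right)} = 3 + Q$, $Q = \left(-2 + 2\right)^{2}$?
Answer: $- \frac{1}{80792} \approx -1.2377 \cdot 10^{-5}$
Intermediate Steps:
$Q = 0$ ($Q = 0^{2} = 0$)
$u = - \frac{5}{6}$ ($u = 5 \left(- \frac{1}{6}\right) + 0 \cdot \frac{1}{5} = - \frac{5}{6} + 0 = - \frac{5}{6} \approx -0.83333$)
$Z{\left(f,E \right)} = 3$ ($Z{\left(f,E \right)} = 3 + 0 = 3$)
$L{\left(U,n \right)} = -102$ ($L{\left(U,n \right)} = - 3 \left(3 - -31\right) = - 3 \left(3 + 31\right) = \left(-3\right) 34 = -102$)
$\frac{1}{L{\left(-214,-268 \right)} - 80690} = \frac{1}{-102 - 80690} = \frac{1}{-80792} = - \frac{1}{80792}$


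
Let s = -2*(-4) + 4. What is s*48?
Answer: 576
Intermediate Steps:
s = 12 (s = 8 + 4 = 12)
s*48 = 12*48 = 576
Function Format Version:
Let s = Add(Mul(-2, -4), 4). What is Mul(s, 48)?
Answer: 576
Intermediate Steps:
s = 12 (s = Add(8, 4) = 12)
Mul(s, 48) = Mul(12, 48) = 576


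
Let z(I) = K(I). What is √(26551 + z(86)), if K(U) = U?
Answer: √26637 ≈ 163.21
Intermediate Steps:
z(I) = I
√(26551 + z(86)) = √(26551 + 86) = √26637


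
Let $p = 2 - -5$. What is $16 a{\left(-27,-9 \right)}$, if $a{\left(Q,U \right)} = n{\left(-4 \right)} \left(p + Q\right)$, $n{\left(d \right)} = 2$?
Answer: $-640$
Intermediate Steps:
$p = 7$ ($p = 2 + 5 = 7$)
$a{\left(Q,U \right)} = 14 + 2 Q$ ($a{\left(Q,U \right)} = 2 \left(7 + Q\right) = 14 + 2 Q$)
$16 a{\left(-27,-9 \right)} = 16 \left(14 + 2 \left(-27\right)\right) = 16 \left(14 - 54\right) = 16 \left(-40\right) = -640$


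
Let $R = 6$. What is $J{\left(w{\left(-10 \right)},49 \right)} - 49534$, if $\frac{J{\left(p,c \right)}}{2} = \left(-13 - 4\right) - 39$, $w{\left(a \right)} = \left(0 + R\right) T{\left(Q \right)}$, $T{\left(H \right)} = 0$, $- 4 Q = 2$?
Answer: $-49646$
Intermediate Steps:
$Q = - \frac{1}{2}$ ($Q = \left(- \frac{1}{4}\right) 2 = - \frac{1}{2} \approx -0.5$)
$w{\left(a \right)} = 0$ ($w{\left(a \right)} = \left(0 + 6\right) 0 = 6 \cdot 0 = 0$)
$J{\left(p,c \right)} = -112$ ($J{\left(p,c \right)} = 2 \left(\left(-13 - 4\right) - 39\right) = 2 \left(-17 - 39\right) = 2 \left(-56\right) = -112$)
$J{\left(w{\left(-10 \right)},49 \right)} - 49534 = -112 - 49534 = -49646$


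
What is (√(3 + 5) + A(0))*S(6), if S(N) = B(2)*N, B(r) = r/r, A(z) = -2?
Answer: -12 + 12*√2 ≈ 4.9706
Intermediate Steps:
B(r) = 1
S(N) = N (S(N) = 1*N = N)
(√(3 + 5) + A(0))*S(6) = (√(3 + 5) - 2)*6 = (√8 - 2)*6 = (2*√2 - 2)*6 = (-2 + 2*√2)*6 = -12 + 12*√2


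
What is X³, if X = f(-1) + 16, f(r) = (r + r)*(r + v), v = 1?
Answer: 4096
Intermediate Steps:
f(r) = 2*r*(1 + r) (f(r) = (r + r)*(r + 1) = (2*r)*(1 + r) = 2*r*(1 + r))
X = 16 (X = 2*(-1)*(1 - 1) + 16 = 2*(-1)*0 + 16 = 0 + 16 = 16)
X³ = 16³ = 4096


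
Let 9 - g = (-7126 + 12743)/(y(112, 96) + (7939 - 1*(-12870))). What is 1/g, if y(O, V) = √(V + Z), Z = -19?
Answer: 540035069/4714543237 - 5617*√77/33001802659 ≈ 0.11455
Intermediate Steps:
y(O, V) = √(-19 + V) (y(O, V) = √(V - 19) = √(-19 + V))
g = 9 - 5617/(20809 + √77) (g = 9 - (-7126 + 12743)/(√(-19 + 96) + (7939 - 1*(-12870))) = 9 - 5617/(√77 + (7939 + 12870)) = 9 - 5617/(√77 + 20809) = 9 - 5617/(20809 + √77) ≈ 8.7302)
1/g = 1/(3780245483/433014404 + 5617*√77/433014404)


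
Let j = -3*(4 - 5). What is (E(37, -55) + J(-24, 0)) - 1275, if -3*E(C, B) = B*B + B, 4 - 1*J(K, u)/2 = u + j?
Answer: -2263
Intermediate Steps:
j = 3 (j = -3*(-1) = 3)
J(K, u) = 2 - 2*u (J(K, u) = 8 - 2*(u + 3) = 8 - 2*(3 + u) = 8 + (-6 - 2*u) = 2 - 2*u)
E(C, B) = -B/3 - B²/3 (E(C, B) = -(B*B + B)/3 = -(B² + B)/3 = -(B + B²)/3 = -B/3 - B²/3)
(E(37, -55) + J(-24, 0)) - 1275 = (-⅓*(-55)*(1 - 55) + (2 - 2*0)) - 1275 = (-⅓*(-55)*(-54) + (2 + 0)) - 1275 = (-990 + 2) - 1275 = -988 - 1275 = -2263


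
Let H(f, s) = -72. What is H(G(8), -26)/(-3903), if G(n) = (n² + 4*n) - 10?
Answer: 24/1301 ≈ 0.018447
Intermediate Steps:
G(n) = -10 + n² + 4*n
H(G(8), -26)/(-3903) = -72/(-3903) = -72*(-1/3903) = 24/1301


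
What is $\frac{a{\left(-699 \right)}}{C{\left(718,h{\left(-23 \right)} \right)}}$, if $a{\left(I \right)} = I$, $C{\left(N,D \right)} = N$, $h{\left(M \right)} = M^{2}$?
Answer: $- \frac{699}{718} \approx -0.97354$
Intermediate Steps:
$\frac{a{\left(-699 \right)}}{C{\left(718,h{\left(-23 \right)} \right)}} = - \frac{699}{718}$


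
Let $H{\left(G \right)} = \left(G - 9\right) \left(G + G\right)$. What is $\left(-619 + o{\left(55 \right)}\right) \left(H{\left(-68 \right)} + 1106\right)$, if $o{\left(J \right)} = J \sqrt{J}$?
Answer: $-7166782 + 636790 \sqrt{55} \approx -2.4442 \cdot 10^{6}$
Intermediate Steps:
$H{\left(G \right)} = 2 G \left(-9 + G\right)$ ($H{\left(G \right)} = \left(-9 + G\right) 2 G = 2 G \left(-9 + G\right)$)
$o{\left(J \right)} = J^{\frac{3}{2}}$
$\left(-619 + o{\left(55 \right)}\right) \left(H{\left(-68 \right)} + 1106\right) = \left(-619 + 55^{\frac{3}{2}}\right) \left(2 \left(-68\right) \left(-9 - 68\right) + 1106\right) = \left(-619 + 55 \sqrt{55}\right) \left(2 \left(-68\right) \left(-77\right) + 1106\right) = \left(-619 + 55 \sqrt{55}\right) \left(10472 + 1106\right) = \left(-619 + 55 \sqrt{55}\right) 11578 = -7166782 + 636790 \sqrt{55}$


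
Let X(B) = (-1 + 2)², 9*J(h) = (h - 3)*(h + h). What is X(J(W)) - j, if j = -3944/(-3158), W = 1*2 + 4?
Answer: -393/1579 ≈ -0.24889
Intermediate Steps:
W = 6 (W = 2 + 4 = 6)
J(h) = 2*h*(-3 + h)/9 (J(h) = ((h - 3)*(h + h))/9 = ((-3 + h)*(2*h))/9 = (2*h*(-3 + h))/9 = 2*h*(-3 + h)/9)
X(B) = 1 (X(B) = 1² = 1)
j = 1972/1579 (j = -3944*(-1/3158) = 1972/1579 ≈ 1.2489)
X(J(W)) - j = 1 - 1*1972/1579 = 1 - 1972/1579 = -393/1579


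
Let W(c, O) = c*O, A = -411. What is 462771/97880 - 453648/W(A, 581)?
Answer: 51636205367/7790954360 ≈ 6.6277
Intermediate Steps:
W(c, O) = O*c
462771/97880 - 453648/W(A, 581) = 462771/97880 - 453648/(581*(-411)) = 462771*(1/97880) - 453648/(-238791) = 462771/97880 - 453648*(-1/238791) = 462771/97880 + 151216/79597 = 51636205367/7790954360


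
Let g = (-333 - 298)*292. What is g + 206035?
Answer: 21783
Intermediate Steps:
g = -184252 (g = -631*292 = -184252)
g + 206035 = -184252 + 206035 = 21783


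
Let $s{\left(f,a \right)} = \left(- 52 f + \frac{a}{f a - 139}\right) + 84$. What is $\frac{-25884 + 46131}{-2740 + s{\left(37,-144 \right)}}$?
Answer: $- \frac{110690349}{25038716} \approx -4.4208$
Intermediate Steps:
$s{\left(f,a \right)} = 84 - 52 f + \frac{a}{-139 + a f}$ ($s{\left(f,a \right)} = \left(- 52 f + \frac{a}{a f - 139}\right) + 84 = \left(- 52 f + \frac{a}{-139 + a f}\right) + 84 = 84 - 52 f + \frac{a}{-139 + a f}$)
$\frac{-25884 + 46131}{-2740 + s{\left(37,-144 \right)}} = \frac{-25884 + 46131}{-2740 + \frac{-11676 - 144 + 7228 \cdot 37 - - 7488 \cdot 37^{2} + 84 \left(-144\right) 37}{-139 - 5328}} = \frac{20247}{-2740 + \frac{-11676 - 144 + 267436 - \left(-7488\right) 1369 - 447552}{-139 - 5328}} = \frac{20247}{-2740 + \frac{-11676 - 144 + 267436 + 10251072 - 447552}{-5467}} = \frac{20247}{-2740 - \frac{10059136}{5467}} = \frac{20247}{- \frac{25038716}{5467}} = 20247 \left(- \frac{5467}{25038716}\right) = - \frac{110690349}{25038716}$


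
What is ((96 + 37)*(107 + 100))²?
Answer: 757955961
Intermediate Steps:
((96 + 37)*(107 + 100))² = (133*207)² = 27531² = 757955961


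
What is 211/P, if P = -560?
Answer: -211/560 ≈ -0.37679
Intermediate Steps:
211/P = 211/(-560) = -1/560*211 = -211/560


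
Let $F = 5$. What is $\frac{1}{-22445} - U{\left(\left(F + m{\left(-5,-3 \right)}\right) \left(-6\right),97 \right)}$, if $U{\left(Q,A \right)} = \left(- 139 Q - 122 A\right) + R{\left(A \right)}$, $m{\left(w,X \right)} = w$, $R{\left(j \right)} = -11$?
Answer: $\frac{265861024}{22445} \approx 11845.0$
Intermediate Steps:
$U{\left(Q,A \right)} = -11 - 139 Q - 122 A$ ($U{\left(Q,A \right)} = \left(- 139 Q - 122 A\right) - 11 = -11 - 139 Q - 122 A$)
$\frac{1}{-22445} - U{\left(\left(F + m{\left(-5,-3 \right)}\right) \left(-6\right),97 \right)} = \frac{1}{-22445} - \left(-11 - 139 \left(5 - 5\right) \left(-6\right) - 11834\right) = - \frac{1}{22445} - \left(-11 - 139 \cdot 0 \left(-6\right) - 11834\right) = - \frac{1}{22445} - \left(-11 - 0 - 11834\right) = - \frac{1}{22445} - \left(-11 + 0 - 11834\right) = - \frac{1}{22445} - -11845 = - \frac{1}{22445} + 11845 = \frac{265861024}{22445}$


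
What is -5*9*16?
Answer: -720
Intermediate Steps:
-5*9*16 = -45*16 = -720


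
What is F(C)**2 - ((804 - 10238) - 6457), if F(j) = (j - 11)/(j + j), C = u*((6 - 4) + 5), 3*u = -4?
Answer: 49837897/3136 ≈ 15892.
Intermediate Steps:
u = -4/3 (u = (1/3)*(-4) = -4/3 ≈ -1.3333)
C = -28/3 (C = -4*((6 - 4) + 5)/3 = -4*(2 + 5)/3 = -4/3*7 = -28/3 ≈ -9.3333)
F(j) = (-11 + j)/(2*j) (F(j) = (-11 + j)/((2*j)) = (-11 + j)*(1/(2*j)) = (-11 + j)/(2*j))
F(C)**2 - ((804 - 10238) - 6457) = ((-11 - 28/3)/(2*(-28/3)))**2 - ((804 - 10238) - 6457) = ((1/2)*(-3/28)*(-61/3))**2 - (-9434 - 6457) = (61/56)**2 - 1*(-15891) = 3721/3136 + 15891 = 49837897/3136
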